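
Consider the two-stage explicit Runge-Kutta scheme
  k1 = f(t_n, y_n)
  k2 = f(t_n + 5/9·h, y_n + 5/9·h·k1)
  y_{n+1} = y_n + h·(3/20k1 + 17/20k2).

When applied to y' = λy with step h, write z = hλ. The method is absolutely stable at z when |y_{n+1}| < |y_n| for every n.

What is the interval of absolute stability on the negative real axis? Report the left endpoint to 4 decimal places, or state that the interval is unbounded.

z∈(-2.1176,0).

Test eqn y'=λy, z=hλ:
  k1=λy_n ⇒ h·k1=z·y_n;  k2=λ(1+5/9z)y_n ⇒ h·k2=z(1+5/9z)y_n
  y_{n+1}/y_n = 1 + 3/20z + 17/20z(1+5/9z) = 1 + z + 17/36z²
  ⇒ R(z) = 1 + z + 17/36z².

Find x<0 with |R(x)|<1.
x=-1.38: |R|=0.5193
R=1: x+17/36x²=0 ⇒ x=−36/17=-2.1176; min R=1−1/(4·17/36)=0.4706>−1
Confirm numerically:
  x=-1.407: |R|=0.52783 <1
  x=-1.234: |R|=0.48508 <1
  x=-1.177: |R|=0.47718 <1
  x=-2.354: |R|=1.26273 >1
  x=-2.344: |R|=1.25055 >1
  x=-2.338: |R|=1.24328 >1
Stable set (-2.1176, 0).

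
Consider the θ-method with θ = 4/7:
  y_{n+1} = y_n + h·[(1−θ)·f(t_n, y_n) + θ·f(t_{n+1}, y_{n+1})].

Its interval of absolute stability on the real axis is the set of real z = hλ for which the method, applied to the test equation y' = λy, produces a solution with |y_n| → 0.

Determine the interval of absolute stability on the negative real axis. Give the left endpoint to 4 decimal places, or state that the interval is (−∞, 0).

(−∞, 0) — no finite endpoint.

On y'=λy, z=hλ:
  y_{n+1} = y_n + z·[3/7·y_n + 4/7·y_{n+1}] ⇒ (1 − 4/7z)y_{n+1} = (1 + 3/7z)y_n
  ⇒ R(z) = (1 + 3/7z)/(1 − 4/7z).

Solve |R(x)|<1 on ℝ⁻.
x=-1.7: |R|=0.1377
x=-2: |R|=0.0667
x=-10: |R|=0.4894
x=-100: |R|=0.7199
θ=4/7≥1/2 ⇒ |1+3/7x|<|1−4/7x| ∀x<0 ⇒ stable on all of ℝ⁻.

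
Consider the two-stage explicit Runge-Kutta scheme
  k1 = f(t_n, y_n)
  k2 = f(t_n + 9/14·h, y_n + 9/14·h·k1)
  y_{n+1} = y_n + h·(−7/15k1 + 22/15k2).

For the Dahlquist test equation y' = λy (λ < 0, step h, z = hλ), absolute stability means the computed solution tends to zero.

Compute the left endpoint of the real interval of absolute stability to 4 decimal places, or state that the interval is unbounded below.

left endpoint -1.0606.

Test eqn y'=λy, z=hλ:
  k1=λy_n ⇒ h·k1=z·y_n;  k2=λ(1+9/14z)y_n ⇒ h·k2=z(1+9/14z)y_n
  y_{n+1}/y_n = 1 − 7/15z + 22/15z(1+9/14z) = 1 + z + 33/35z²
  ⇒ R(z) = 1 + z + 33/35z².

Solve |R(x)|<1 on ℝ⁻.
x=-1.62: |R|=1.8544
R=1: x+33/35x²=0 ⇒ x=−35/33=-1.0606; min R=1−1/(4·33/35)=0.7348>−1
Confirm numerically:
  x=-0.958: |R|=0.90732 <1
  x=-0.896: |R|=0.86094 <1
  x=-0.788: |R|=0.79746 <1
  x=-0.644: |R|=0.74704 <1
  x=-1.616: |R|=1.84623 >1
  x=-1.551: |R|=1.71714 >1
  x=-1.457: |R|=1.54454 >1
Interval (-1.0606, 0).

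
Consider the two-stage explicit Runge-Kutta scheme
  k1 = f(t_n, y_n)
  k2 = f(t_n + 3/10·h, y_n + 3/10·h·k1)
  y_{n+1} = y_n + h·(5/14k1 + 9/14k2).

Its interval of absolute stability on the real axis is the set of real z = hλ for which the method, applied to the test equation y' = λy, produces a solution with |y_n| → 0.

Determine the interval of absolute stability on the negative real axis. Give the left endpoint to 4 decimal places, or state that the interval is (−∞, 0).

With y'=λy (z=hλ):
  k1=λy_n ⇒ h·k1=z·y_n;  k2=λ(1+3/10z)y_n ⇒ h·k2=z(1+3/10z)y_n
  y_{n+1}/y_n = 1 + 5/14z + 9/14z(1+3/10z) = 1 + z + 27/140z²
  so R(z) = 1 + z + 27/140z².

Solve |R(x)|<1 on ℝ⁻.
x=-1.49: |R|=0.0618
R=1: x+27/140x²=0 ⇒ x=−140/27=-5.1852; min R=1−1/(4·27/140)=-0.2963>−1
Confirm numerically:
  x=-4.028: |R|=0.10107 <1
  x=-3.964: |R|=0.06642 <1
  x=-2.953: |R|=0.27125 <1
  x=-2.665: |R|=0.29529 <1
  x=-5.677: |R|=1.53846 >1
  x=-5.370: |R|=1.19140 >1
Interval (-5.1852, 0).

z∈(-5.1852,0).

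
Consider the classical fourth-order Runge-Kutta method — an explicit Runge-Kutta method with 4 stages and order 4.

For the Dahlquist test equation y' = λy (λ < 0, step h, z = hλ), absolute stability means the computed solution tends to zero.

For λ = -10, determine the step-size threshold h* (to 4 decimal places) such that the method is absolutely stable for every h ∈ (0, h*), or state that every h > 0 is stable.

Set f=λy, z=hλ:
  order 4, 4-stage ⇒ R(z)=1+z+z^2/2+z^3/6+z^4/24
  (e.g. R(-1.58)=0.27048, |R|=0.27048)

Need |R(x)|<1, x<0.
x=-1.58: |R|=0.2705
|R(-2.4)|=0.5584 |R(-1.56)|=0.2708 |R(-0.6)|=0.5494
Bisect:
  x_lo=-3.1285 |R|=1.6534  x_hi=-0.1923 |R|=0.8251
  mid=-1.66040 |R|=0.27182 →hi
  mid=-2.39446 |R|=0.55385 →hi
  mid=-2.76148 |R|=0.96469 →hi
  mid=-2.94500 |R|=1.26872 →lo
  mid=-2.85324 |R|=1.10737 →lo
  mid=-2.80736 |R|=1.03378 →lo
  mid=-2.78442 |R|=0.99869 →hi
  mid=-2.79589 |R|=1.01610 →lo
  mid=-2.79016 |R|=1.00736 →lo
  mid=-2.78729 |R|=1.00301 →lo
  ...
  [-2.78532,-2.78514] ⇒ x*=-2.7853
Interval (-2.7853, 0).

(-2.7853,0); λ=-10 ⇒ h* = 0.2785.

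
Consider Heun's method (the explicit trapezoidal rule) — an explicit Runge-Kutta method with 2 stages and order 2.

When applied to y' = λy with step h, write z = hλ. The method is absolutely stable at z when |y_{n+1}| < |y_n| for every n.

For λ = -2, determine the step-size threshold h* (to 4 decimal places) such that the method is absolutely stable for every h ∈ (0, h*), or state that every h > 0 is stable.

Test eqn y'=λy, z=hλ:
  order 2, 2-stage ⇒ R(z)=1+z+z^2/2
  (e.g. R(-1.45)=0.60125, |R|=0.60125)

Find x<0 with |R(x)|<1.
x=-1.45: |R|=0.6013
|R(-2.38)|=1.4522 |R(-1.66)|=0.7178 |R(-1.39)|=0.5760
Bisect:
  x_lo=-2.8313 |R|=2.1768  x_hi=-0.3073 |R|=0.7399
  mid=-1.56928 |R|=0.66204 →hi
  mid=-2.20029 |R|=1.22035 →lo
  mid=-1.88479 |R|=0.89142 →hi
  mid=-2.04254 |R|=1.04344 →lo
  mid=-1.96366 |R|=0.96432 →hi
  mid=-2.00310 |R|=1.00310 →lo
  mid=-1.98338 |R|=0.98352 →hi
  mid=-1.99324 |R|=0.99326 →hi
  mid=-1.99817 |R|=0.99817 →hi
  mid=-2.00063 |R|=1.00064 →lo
  ...
  [-2.00002,-1.99986] ⇒ x*=-2.0000
So |R|<1 on (-2.0000, 0).

(-2.0000,0); λ=-2 ⇒ h* = 1.0000.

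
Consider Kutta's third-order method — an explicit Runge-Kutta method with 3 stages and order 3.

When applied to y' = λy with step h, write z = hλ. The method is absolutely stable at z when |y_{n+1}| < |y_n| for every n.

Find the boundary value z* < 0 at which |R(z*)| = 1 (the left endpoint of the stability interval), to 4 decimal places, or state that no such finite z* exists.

left endpoint -2.5127.

Test eqn y'=λy, z=hλ:
  order 3, 3-stage ⇒ R(z)=1+z+z^2/2+z^3/6
  (e.g. R(-0.69)=0.49330, |R|=0.49330)

Find x<0 with |R(x)|<1.
x=-0.69: |R|=0.4933
|R(-1.91)|=0.2473 |R(-1.74)|=0.1042 |R(-0.72)|=0.4770
Bisect:
  x_lo=-3.2410 |R|=2.6629  x_hi=-0.3637 |R|=0.6944
  mid=-1.80234 |R|=0.15392 →hi
  mid=-2.52167 |R|=1.01473 →lo
  mid=-2.16200 |R|=0.50917 →hi
  mid=-2.34184 |R|=0.74025 →hi
  mid=-2.43175 |R|=0.87170 →hi
  mid=-2.47671 |R|=0.94173 →hi
  mid=-2.49919 |R|=0.97785 →hi
  mid=-2.51043 |R|=0.99620 →hi
  ...
  [-2.51289,-2.51271] ⇒ x*=-2.5127
So |R|<1 on (-2.5127, 0).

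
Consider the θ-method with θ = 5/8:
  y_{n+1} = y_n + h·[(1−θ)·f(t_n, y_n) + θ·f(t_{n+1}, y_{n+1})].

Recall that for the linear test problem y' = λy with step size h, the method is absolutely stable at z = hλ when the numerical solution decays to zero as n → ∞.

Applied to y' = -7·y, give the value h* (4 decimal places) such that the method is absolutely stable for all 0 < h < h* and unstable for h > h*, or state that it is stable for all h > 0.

Test eqn y'=λy, z=hλ:
  y_{n+1} = y_n + z·[3/8·y_n + 5/8·y_{n+1}] ⇒ (1 − 5/8z)y_{n+1} = (1 + 3/8z)y_n
  so R(z) = (1 + 3/8z)/(1 − 5/8z).

Need |R(x)|<1, x<0.
x=-0.82: |R|=0.4579
x=-2: |R|=0.1111
x=-10: |R|=0.3793
x=-100: |R|=0.5748
θ=5/8≥1/2 ⇒ |1+3/8x|<|1−5/8x| ∀x<0 ⇒ stable on all of ℝ⁻.

interval (−∞, 0). Any h>0 works for λ=-7.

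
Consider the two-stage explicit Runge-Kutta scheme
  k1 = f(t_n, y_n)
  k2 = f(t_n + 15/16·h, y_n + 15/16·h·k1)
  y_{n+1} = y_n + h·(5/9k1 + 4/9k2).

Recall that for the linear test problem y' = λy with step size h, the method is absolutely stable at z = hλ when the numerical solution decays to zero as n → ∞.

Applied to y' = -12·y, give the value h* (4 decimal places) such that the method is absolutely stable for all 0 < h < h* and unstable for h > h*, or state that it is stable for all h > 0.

With y'=λy (z=hλ):
  k1=λy_n ⇒ h·k1=z·y_n;  k2=λ(1+15/16z)y_n ⇒ h·k2=z(1+15/16z)y_n
  y_{n+1}/y_n = 1 + 5/9z + 4/9z(1+15/16z) = 1 + z + 5/12z²
  so R(z) = 1 + z + 5/12z².

Solve |R(x)|<1 on ℝ⁻.
x=-1.72: |R|=0.5127
R=1: x+5/12x²=0 ⇒ x=−12/5=-2.4000; min R=1−1/(4·5/12)=0.4000>−1
Confirm numerically:
  x=-2.346: |R|=0.94722 <1
  x=-2.286: |R|=0.89142 <1
  x=-1.863: |R|=0.58315 <1
  x=-2.955: |R|=1.68334 >1
  x=-2.725: |R|=1.36901 >1
  x=-2.448: |R|=1.04896 >1
Stable set (-2.4000, 0).

(-2.4000,0); λ=-12 ⇒ h* = (12/5)/12 = 0.2000.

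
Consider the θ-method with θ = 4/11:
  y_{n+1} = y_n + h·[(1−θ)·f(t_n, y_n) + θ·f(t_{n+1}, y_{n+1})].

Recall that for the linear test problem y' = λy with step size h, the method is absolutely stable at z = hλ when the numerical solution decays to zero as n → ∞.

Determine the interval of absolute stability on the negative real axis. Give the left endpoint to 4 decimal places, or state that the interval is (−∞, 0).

Set f=λy, z=hλ:
  y_{n+1} = y_n + z·[7/11·y_n + 4/11·y_{n+1}] ⇒ (1 − 4/11z)y_{n+1} = (1 + 7/11z)y_n
  Hence R(z) = (1 + 7/11z)/(1 − 4/11z).

Boundary: |R(x)|=1, x<0.
x=-1.75: |R|=0.0694
R=−1: 1+7/11x = −1+4/11x ⇒ -3/11x=2 ⇒ x=2/(-3/11)=-7.3333
Confirm numerically:
  x=-5.740: |R|=0.85925 <1
  x=-5.497: |R|=0.83300 <1
  x=-4.668: |R|=0.73052 <1
  x=-3.430: |R|=0.52629 <1
  x=-7.605: |R|=1.01968 >1
  x=-7.449: |R|=1.00851 >1
So |R|<1 on (-7.3333, 0).

z∈(-7.3333,0).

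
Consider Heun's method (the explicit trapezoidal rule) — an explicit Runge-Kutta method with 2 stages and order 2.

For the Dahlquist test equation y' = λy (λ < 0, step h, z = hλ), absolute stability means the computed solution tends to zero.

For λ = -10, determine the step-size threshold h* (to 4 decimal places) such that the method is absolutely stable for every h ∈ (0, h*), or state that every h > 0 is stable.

(-2.0000,0); λ=-10 ⇒ h* = 0.2000.

Test eqn y'=λy, z=hλ:
  order 2, 2-stage ⇒ R(z)=1+z+z^2/2
  (e.g. R(-1.34)=0.55780, |R|=0.55780)

Need |R(x)|<1, x<0.
x=-1.34: |R|=0.5578
|R(-1.64)|=0.7048 |R(-1.13)|=0.5085 |R(-1.1)|=0.5050
Bisect:
  x_lo=-2.3428 |R|=1.4016  x_hi=-0.1050 |R|=0.9005
  mid=-1.22393 |R|=0.52507 →hi
  mid=-1.78337 |R|=0.80684 →hi
  mid=-2.06310 |R|=1.06509 →lo
  mid=-1.92323 |R|=0.92618 →hi
  mid=-1.99317 |R|=0.99319 →hi
  mid=-2.02813 |R|=1.02853 →lo
  mid=-2.01065 |R|=1.01070 →lo
  mid=-2.00191 |R|=1.00191 →lo
  ...
  [-2.00013,-1.99999] ⇒ x*=-2.0000
So |R|<1 on (-2.0000, 0).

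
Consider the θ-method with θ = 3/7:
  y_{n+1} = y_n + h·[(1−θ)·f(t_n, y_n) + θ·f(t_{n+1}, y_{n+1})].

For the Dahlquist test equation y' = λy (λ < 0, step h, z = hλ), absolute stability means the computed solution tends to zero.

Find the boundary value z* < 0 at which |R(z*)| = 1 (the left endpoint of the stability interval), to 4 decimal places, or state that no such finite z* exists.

Test eqn y'=λy, z=hλ:
  y_{n+1} = y_n + z·[4/7·y_n + 3/7·y_{n+1}] ⇒ (1 − 3/7z)y_{n+1} = (1 + 4/7z)y_n
  ⇒ R(z) = (1 + 4/7z)/(1 − 3/7z).

Boundary: |R(x)|=1, x<0.
x=-1.09: |R|=0.2571
R=−1: 1+4/7x = −1+3/7x ⇒ -1/7x=2 ⇒ x=2/(-1/7)=-14.0000
Confirm numerically:
  x=-12.989: |R|=0.97801 <1
  x=-11.453: |R|=0.93842 <1
  x=-10.351: |R|=0.90411 <1
  x=-7.528: |R|=0.78123 <1
  x=-14.500: |R|=1.00990 >1
  x=-14.051: |R|=1.00104 >1
Stable set (-14.0000, 0).

left endpoint -14.0000.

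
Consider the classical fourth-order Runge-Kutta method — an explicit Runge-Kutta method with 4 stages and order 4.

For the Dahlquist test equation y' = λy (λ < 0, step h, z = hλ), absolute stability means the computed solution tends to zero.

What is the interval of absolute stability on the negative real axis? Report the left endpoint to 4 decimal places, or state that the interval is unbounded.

(-2.7853, 0).

On y'=λy, z=hλ:
  order 4, 4-stage ⇒ R(z)=1+z+z^2/2+z^3/6+z^4/24
  (e.g. R(-1.19)=0.32075, |R|=0.32075)

Boundary: |R(x)|=1, x<0.
x=-1.19: |R|=0.3207
|R(-2.62)|=0.7781 |R(-2.27)|=0.4633 |R(-0.86)|=0.4266
Bisect:
  x_lo=-3.4576 |R|=2.5859  x_hi=-0.1338 |R|=0.8748
  mid=-1.79571 |R|=0.28476 →hi
  mid=-2.62668 |R|=0.78603 →hi
  mid=-3.04216 |R|=1.46157 →lo
  mid=-2.83442 |R|=1.07663 →lo
  mid=-2.73055 |R|=0.92055 →hi
  mid=-2.78248 |R|=0.99577 →hi
  mid=-2.80845 |R|=1.03548 →lo
  mid=-2.79547 |R|=1.01545 →lo
  ...
  [-2.78532,-2.78512] ⇒ x*=-2.7853
So |R|<1 on (-2.7853, 0).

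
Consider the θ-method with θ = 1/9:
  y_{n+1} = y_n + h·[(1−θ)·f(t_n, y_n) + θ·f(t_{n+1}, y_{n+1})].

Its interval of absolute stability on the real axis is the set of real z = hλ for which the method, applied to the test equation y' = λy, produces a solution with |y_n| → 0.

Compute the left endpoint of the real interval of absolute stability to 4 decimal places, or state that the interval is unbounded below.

z* = -2.5714.

Test eqn y'=λy, z=hλ:
  y_{n+1} = y_n + z·[8/9·y_n + 1/9·y_{n+1}] ⇒ (1 − 1/9z)y_{n+1} = (1 + 8/9z)y_n
  R(z) = (1 + 8/9z)/(1 − 1/9z).

Need |R(x)|<1, x<0.
x=-1.58: |R|=0.3440
R=−1: 1+8/9x = −1+1/9x ⇒ -7/9x=2 ⇒ x=2/(-7/9)=-2.5714
Confirm numerically:
  x=-2.203: |R|=0.76979 <1
  x=-2.104: |R|=0.70533 <1
  x=-1.637: |R|=0.38507 <1
  x=-1.372: |R|=0.19051 <1
  x=-2.650: |R|=1.04721 >1
  x=-2.639: |R|=1.04064 >1
Interval (-2.5714, 0).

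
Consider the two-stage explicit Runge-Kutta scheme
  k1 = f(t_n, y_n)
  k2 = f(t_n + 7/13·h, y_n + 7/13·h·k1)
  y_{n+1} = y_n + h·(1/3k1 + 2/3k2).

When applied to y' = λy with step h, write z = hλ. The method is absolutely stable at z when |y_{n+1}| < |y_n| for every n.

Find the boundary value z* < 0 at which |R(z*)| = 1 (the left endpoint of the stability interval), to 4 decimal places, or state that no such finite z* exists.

Set f=λy, z=hλ:
  k1=λy_n ⇒ h·k1=z·y_n;  k2=λ(1+7/13z)y_n ⇒ h·k2=z(1+7/13z)y_n
  y_{n+1}/y_n = 1 + 1/3z + 2/3z(1+7/13z) = 1 + z + 14/39z²
  R(z) = 1 + z + 14/39z².

Boundary: |R(x)|=1, x<0.
x=-1.51: |R|=0.3085
R=1: x+14/39x²=0 ⇒ x=−39/14=-2.7857; min R=1−1/(4·14/39)=0.3036>−1
Confirm numerically:
  x=-1.827: |R|=0.37123 <1
  x=-1.804: |R|=0.36425 <1
  x=-1.797: |R|=0.36220 <1
  x=-1.146: |R|=0.32545 <1
  x=-3.381: |R|=1.72249 >1
  x=-3.090: |R|=1.33752 >1
  x=-2.893: |R|=1.11142 >1
Stable set (-2.7857, 0).

z* = -2.7857.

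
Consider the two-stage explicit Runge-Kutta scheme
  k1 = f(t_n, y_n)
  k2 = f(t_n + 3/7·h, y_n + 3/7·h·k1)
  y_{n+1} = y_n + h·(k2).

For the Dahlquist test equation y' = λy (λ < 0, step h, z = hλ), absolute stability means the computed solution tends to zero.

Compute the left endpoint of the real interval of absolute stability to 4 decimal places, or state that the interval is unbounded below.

On y'=λy, z=hλ:
  k1=λy_n ⇒ h·k1=z·y_n;  k2=λ(1+3/7z)y_n ⇒ h·k2=z(1+3/7z)y_n
  y_{n+1}/y_n = 1 + z(1+3/7z) = 1 + z + 3/7z²
  so R(z) = 1 + z + 3/7z².

Need |R(x)|<1, x<0.
x=-1.44: |R|=0.4487
R=1: x+3/7x²=0 ⇒ x=−7/3=-2.3333; min R=1−1/(4·3/7)=0.4167>−1
Confirm numerically:
  x=-1.804: |R|=0.59075 <1
  x=-1.157: |R|=0.41671 <1
  x=-1.091: |R|=0.41912 <1
  x=-1.029: |R|=0.42479 <1
  x=-2.898: |R|=1.70132 >1
  x=-2.884: |R|=1.68062 >1
  x=-2.761: |R|=1.50605 >1
So |R|<1 on (-2.3333, 0).

left endpoint -2.3333.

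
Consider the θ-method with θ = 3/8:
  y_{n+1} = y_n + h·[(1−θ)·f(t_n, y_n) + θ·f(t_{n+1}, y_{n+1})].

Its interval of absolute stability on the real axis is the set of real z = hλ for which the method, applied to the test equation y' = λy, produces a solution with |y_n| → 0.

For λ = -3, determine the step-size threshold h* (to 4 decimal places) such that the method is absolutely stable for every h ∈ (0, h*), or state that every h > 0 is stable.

Test eqn y'=λy, z=hλ:
  y_{n+1} = y_n + z·[5/8·y_n + 3/8·y_{n+1}] ⇒ (1 − 3/8z)y_{n+1} = (1 + 5/8z)y_n
  R(z) = (1 + 5/8z)/(1 − 3/8z).

Boundary: |R(x)|=1, x<0.
x=-1.21: |R|=0.1677
R=−1: 1+5/8x = −1+3/8x ⇒ -1/4x=2 ⇒ x=2/(-1/4)=-8.0000
Confirm numerically:
  x=-7.071: |R|=0.93640 <1
  x=-5.888: |R|=0.83541 <1
  x=-3.438: |R|=0.50180 <1
  x=-8.409: |R|=1.02462 >1
  x=-8.215: |R|=1.01317 >1
So |R|<1 on (-8.0000, 0).

(-8.0000,0); λ=-3 ⇒ h* = (8)/3 = 2.6667.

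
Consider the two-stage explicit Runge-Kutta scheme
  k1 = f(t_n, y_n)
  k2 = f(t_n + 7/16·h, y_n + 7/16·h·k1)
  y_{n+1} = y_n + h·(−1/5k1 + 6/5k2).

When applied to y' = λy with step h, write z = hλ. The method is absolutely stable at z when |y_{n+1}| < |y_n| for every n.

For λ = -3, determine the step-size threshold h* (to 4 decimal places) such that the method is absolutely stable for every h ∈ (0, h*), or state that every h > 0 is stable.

On y'=λy, z=hλ:
  k1=λy_n ⇒ h·k1=z·y_n;  k2=λ(1+7/16z)y_n ⇒ h·k2=z(1+7/16z)y_n
  y_{n+1}/y_n = 1 − 1/5z + 6/5z(1+7/16z) = 1 + z + 21/40z²
  R(z) = 1 + z + 21/40z².

Need |R(x)|<1, x<0.
x=-0.97: |R|=0.5240
R=1: x+21/40x²=0 ⇒ x=−40/21=-1.9048; min R=1−1/(4·21/40)=0.5238>−1
Confirm numerically:
  x=-1.231: |R|=0.56456 <1
  x=-0.990: |R|=0.52455 <1
  x=-0.987: |R|=0.52444 <1
  x=-0.925: |R|=0.52420 <1
  x=-2.155: |R|=1.28311 >1
  x=-2.121: |R|=1.24079 >1
  x=-1.953: |R|=1.04946 >1
So |R|<1 on (-1.9048, 0).

(-1.9048,0); λ=-3 ⇒ h* = (40/21)/3 = 0.6349.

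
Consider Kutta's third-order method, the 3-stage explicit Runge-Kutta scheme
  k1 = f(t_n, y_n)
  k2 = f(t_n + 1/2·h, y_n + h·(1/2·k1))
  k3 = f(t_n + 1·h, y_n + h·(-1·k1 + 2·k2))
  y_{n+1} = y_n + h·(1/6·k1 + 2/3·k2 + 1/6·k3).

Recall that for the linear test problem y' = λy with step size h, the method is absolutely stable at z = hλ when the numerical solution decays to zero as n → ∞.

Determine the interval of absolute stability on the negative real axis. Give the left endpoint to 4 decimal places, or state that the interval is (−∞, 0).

Test eqn y'=λy, z=hλ:
  order 3, 3-stage ⇒ R(z)=1+z+z^2/2+z^3/6
  (e.g. R(-0.31)=0.73308, |R|=0.73308)

Boundary: |R(x)|=1, x<0.
x=-0.31: |R|=0.7331
|R(-2.48)|=0.9470 |R(-1.76)|=0.1198 |R(-0.8)|=0.4347
Bisect:
  x_lo=-2.9495 |R|=1.8763  x_hi=-0.2454 |R|=0.7822
  mid=-1.59745 |R|=0.00094 →hi
  mid=-2.27348 |R|=0.64761 →hi
  mid=-2.61149 |R|=1.16989 →lo
  mid=-2.44248 |R|=0.88815 →hi
  mid=-2.52699 |R|=1.02357 →lo
  mid=-2.48473 |R|=0.95453 →hi
  mid=-2.50586 |R|=0.98871 →hi
  mid=-2.51642 |R|=1.00606 →lo
  mid=-2.51114 |R|=0.99736 →hi
  ...
  [-2.51279,-2.51263] ⇒ x*=-2.5127
So |R|<1 on (-2.5127, 0).

(-2.5127, 0).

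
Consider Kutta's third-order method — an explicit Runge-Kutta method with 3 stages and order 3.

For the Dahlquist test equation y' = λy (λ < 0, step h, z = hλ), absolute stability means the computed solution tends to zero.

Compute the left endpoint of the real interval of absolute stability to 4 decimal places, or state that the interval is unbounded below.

left endpoint -2.5127.

Set f=λy, z=hλ:
  order 3, 3-stage ⇒ R(z)=1+z+z^2/2+z^3/6
  (e.g. R(-1.46)=0.08711, |R|=0.08711)

Boundary: |R(x)|=1, x<0.
x=-1.46: |R|=0.0871
|R(-2.33)|=0.7238 |R(-2.12)|=0.4608 |R(-1.22)|=0.2216
Bisect:
  x_lo=-3.0011 |R|=2.0028  x_hi=-0.1880 |R|=0.8285
  mid=-1.59458 |R|=0.00101 →hi
  mid=-2.29784 |R|=0.67993 →hi
  mid=-2.64947 |R|=1.23937 →lo
  mid=-2.47366 |R|=0.93687 →hi
  mid=-2.56156 |R|=1.08209 →lo
  mid=-2.51761 |R|=1.00802 →lo
  mid=-2.49563 |R|=0.97208 →hi
  ...
  [-2.51280,-2.51263] ⇒ x*=-2.5127
Interval (-2.5127, 0).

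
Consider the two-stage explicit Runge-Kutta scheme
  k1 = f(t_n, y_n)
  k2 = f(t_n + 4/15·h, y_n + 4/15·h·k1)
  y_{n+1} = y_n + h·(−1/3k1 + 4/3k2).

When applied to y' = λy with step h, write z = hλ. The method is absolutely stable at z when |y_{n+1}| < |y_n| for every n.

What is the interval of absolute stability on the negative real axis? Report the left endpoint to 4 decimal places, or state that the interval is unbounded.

On y'=λy, z=hλ:
  k1=λy_n ⇒ h·k1=z·y_n;  k2=λ(1+4/15z)y_n ⇒ h·k2=z(1+4/15z)y_n
  y_{n+1}/y_n = 1 − 1/3z + 4/3z(1+4/15z) = 1 + z + 16/45z²
  Hence R(z) = 1 + z + 16/45z².

Need |R(x)|<1, x<0.
x=-1.7: |R|=0.3276
R=1: x+16/45x²=0 ⇒ x=−45/16=-2.8125; min R=1−1/(4·16/45)=0.2969>−1
Confirm numerically:
  x=-2.055: |R|=0.44652 <1
  x=-1.861: |R|=0.37040 <1
  x=-1.651: |R|=0.31817 <1
  x=-1.152: |R|=0.31986 <1
  x=-3.018: |R|=1.22052 >1
  x=-2.980: |R|=1.17748 >1
  x=-2.855: |R|=1.04314 >1
Interval (-2.8125, 0).

z∈(-2.8125,0).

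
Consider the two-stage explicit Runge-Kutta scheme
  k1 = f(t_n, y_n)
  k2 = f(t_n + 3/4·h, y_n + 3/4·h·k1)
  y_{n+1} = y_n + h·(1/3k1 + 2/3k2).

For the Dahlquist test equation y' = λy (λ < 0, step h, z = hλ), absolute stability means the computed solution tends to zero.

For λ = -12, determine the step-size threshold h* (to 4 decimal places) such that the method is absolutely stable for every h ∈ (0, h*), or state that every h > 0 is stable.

Test eqn y'=λy, z=hλ:
  k1=λy_n ⇒ h·k1=z·y_n;  k2=λ(1+3/4z)y_n ⇒ h·k2=z(1+3/4z)y_n
  y_{n+1}/y_n = 1 + 1/3z + 2/3z(1+3/4z) = 1 + z + 1/2z²
  ⇒ R(z) = 1 + z + 1/2z².

Find x<0 with |R(x)|<1.
x=-1.31: |R|=0.5481
R=1: x+1/2x²=0 ⇒ x=−2=-2.0000; min R=1−1/(4·1/2)=0.5000>−1
Confirm numerically:
  x=-1.532: |R|=0.64151 <1
  x=-1.372: |R|=0.56919 <1
  x=-0.953: |R|=0.50110 <1
  x=-2.508: |R|=1.63703 >1
  x=-2.370: |R|=1.43845 >1
Interval (-2.0000, 0).

(-2.0000,0); λ=-12 ⇒ h* = (2)/12 = 0.1667.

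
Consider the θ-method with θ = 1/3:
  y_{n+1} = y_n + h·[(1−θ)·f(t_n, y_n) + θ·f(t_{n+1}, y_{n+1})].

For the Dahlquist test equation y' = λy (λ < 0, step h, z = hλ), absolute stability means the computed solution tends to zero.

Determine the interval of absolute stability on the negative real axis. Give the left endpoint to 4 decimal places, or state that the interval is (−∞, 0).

On y'=λy, z=hλ:
  y_{n+1} = y_n + z·[2/3·y_n + 1/3·y_{n+1}] ⇒ (1 − 1/3z)y_{n+1} = (1 + 2/3z)y_n
  ⇒ R(z) = (1 + 2/3z)/(1 − 1/3z).

Solve |R(x)|<1 on ℝ⁻.
x=-1.36: |R|=0.0642
R=−1: 1+2/3x = −1+1/3x ⇒ -1/3x=2 ⇒ x=2/(-1/3)=-6.0000
Confirm numerically:
  x=-5.045: |R|=0.88129 <1
  x=-4.134: |R|=0.73844 <1
  x=-3.336: |R|=0.57955 <1
  x=-6.599: |R|=1.06240 >1
  x=-6.221: |R|=1.02397 >1
Stable set (-6.0000, 0).

z∈(-6.0000,0).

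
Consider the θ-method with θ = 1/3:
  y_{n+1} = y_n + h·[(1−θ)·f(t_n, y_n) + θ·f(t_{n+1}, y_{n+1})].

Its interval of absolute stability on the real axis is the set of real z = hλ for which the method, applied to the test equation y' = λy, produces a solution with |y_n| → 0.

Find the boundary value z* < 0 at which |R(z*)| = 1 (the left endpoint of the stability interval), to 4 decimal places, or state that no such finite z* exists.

z* = -6.0000.

Set f=λy, z=hλ:
  y_{n+1} = y_n + z·[2/3·y_n + 1/3·y_{n+1}] ⇒ (1 − 1/3z)y_{n+1} = (1 + 2/3z)y_n
  ⇒ R(z) = (1 + 2/3z)/(1 − 1/3z).

Solve |R(x)|<1 on ℝ⁻.
x=-1.44: |R|=0.0270
R=−1: 1+2/3x = −1+1/3x ⇒ -1/3x=2 ⇒ x=2/(-1/3)=-6.0000
Confirm numerically:
  x=-5.300: |R|=0.91566 <1
  x=-3.040: |R|=0.50993 <1
  x=-2.490: |R|=0.36066 <1
  x=-6.528: |R|=1.05542 >1
  x=-6.044: |R|=1.00487 >1
Interval (-6.0000, 0).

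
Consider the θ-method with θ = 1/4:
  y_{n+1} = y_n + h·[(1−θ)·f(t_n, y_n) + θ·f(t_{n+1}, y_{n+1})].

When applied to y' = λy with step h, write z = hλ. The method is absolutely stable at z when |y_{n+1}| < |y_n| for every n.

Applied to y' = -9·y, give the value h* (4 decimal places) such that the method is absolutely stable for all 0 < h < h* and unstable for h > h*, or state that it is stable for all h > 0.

(-4.0000,0); λ=-9 ⇒ h* = (4)/9 = 0.4444.

On y'=λy, z=hλ:
  y_{n+1} = y_n + z·[3/4·y_n + 1/4·y_{n+1}] ⇒ (1 − 1/4z)y_{n+1} = (1 + 3/4z)y_n
  Hence R(z) = (1 + 3/4z)/(1 − 1/4z).

Solve |R(x)|<1 on ℝ⁻.
x=-1.1: |R|=0.1373
R=−1: 1+3/4x = −1+1/4x ⇒ -1/2x=2 ⇒ x=2/(-1/2)=-4.0000
Confirm numerically:
  x=-2.479: |R|=0.53048 <1
  x=-2.340: |R|=0.47634 <1
  x=-1.639: |R|=0.16262 <1
  x=-4.145: |R|=1.03560 >1
  x=-4.129: |R|=1.03174 >1
  x=-4.031: |R|=1.00772 >1
Stable set (-4.0000, 0).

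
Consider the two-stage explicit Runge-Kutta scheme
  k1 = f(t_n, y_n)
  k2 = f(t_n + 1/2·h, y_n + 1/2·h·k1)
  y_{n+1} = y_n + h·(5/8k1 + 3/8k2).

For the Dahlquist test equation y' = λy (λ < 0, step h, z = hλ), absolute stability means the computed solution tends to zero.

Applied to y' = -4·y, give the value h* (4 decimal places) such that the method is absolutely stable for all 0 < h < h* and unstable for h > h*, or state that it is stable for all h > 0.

(-5.3333,0); λ=-4 ⇒ h* = (16/3)/4 = 1.3333.

Test eqn y'=λy, z=hλ:
  k1=λy_n ⇒ h·k1=z·y_n;  k2=λ(1+1/2z)y_n ⇒ h·k2=z(1+1/2z)y_n
  y_{n+1}/y_n = 1 + 5/8z + 3/8z(1+1/2z) = 1 + z + 3/16z²
  R(z) = 1 + z + 3/16z².

Boundary: |R(x)|=1, x<0.
x=-1.31: |R|=0.0118
R=1: x+3/16x²=0 ⇒ x=−16/3=-5.3333; min R=1−1/(4·3/16)=-0.3333>−1
Confirm numerically:
  x=-3.538: |R|=0.19098 <1
  x=-3.185: |R|=0.28296 <1
  x=-2.510: |R|=0.32873 <1
  x=-2.211: |R|=0.29440 <1
  x=-5.878: |R|=1.60029 >1
  x=-5.829: |R|=1.54173 >1
  x=-5.516: |R|=1.18892 >1
Stable set (-5.3333, 0).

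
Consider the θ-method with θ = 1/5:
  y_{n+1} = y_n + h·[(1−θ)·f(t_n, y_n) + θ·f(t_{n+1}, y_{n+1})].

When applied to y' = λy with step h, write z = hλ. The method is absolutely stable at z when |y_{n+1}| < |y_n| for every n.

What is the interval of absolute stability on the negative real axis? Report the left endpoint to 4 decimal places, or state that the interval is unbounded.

Test eqn y'=λy, z=hλ:
  y_{n+1} = y_n + z·[4/5·y_n + 1/5·y_{n+1}] ⇒ (1 − 1/5z)y_{n+1} = (1 + 4/5z)y_n
  ⇒ R(z) = (1 + 4/5z)/(1 − 1/5z).

Find x<0 with |R(x)|<1.
x=-0.76: |R|=0.3403
R=−1: 1+4/5x = −1+1/5x ⇒ -3/5x=2 ⇒ x=2/(-3/5)=-3.3333
Confirm numerically:
  x=-3.220: |R|=0.95864 <1
  x=-2.913: |R|=0.84064 <1
  x=-2.825: |R|=0.80511 <1
  x=-1.812: |R|=0.33001 <1
  x=-3.889: |R|=1.18754 >1
  x=-3.486: |R|=1.05397 >1
Stable set (-3.3333, 0).

z∈(-3.3333,0).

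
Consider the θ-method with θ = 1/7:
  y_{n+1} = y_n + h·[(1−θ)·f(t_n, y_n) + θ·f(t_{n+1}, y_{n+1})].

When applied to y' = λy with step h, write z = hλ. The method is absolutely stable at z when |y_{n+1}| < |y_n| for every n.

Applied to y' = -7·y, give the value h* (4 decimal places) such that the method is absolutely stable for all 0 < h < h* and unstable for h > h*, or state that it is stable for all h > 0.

On y'=λy, z=hλ:
  y_{n+1} = y_n + z·[6/7·y_n + 1/7·y_{n+1}] ⇒ (1 − 1/7z)y_{n+1} = (1 + 6/7z)y_n
  ⇒ R(z) = (1 + 6/7z)/(1 − 1/7z).

Find x<0 with |R(x)|<1.
x=-1.55: |R|=0.2690
R=−1: 1+6/7x = −1+1/7x ⇒ -5/7x=2 ⇒ x=2/(-5/7)=-2.8000
Confirm numerically:
  x=-2.509: |R|=0.84699 <1
  x=-1.792: |R|=0.42675 <1
  x=-1.145: |R|=0.01596 <1
  x=-3.197: |R|=1.19467 >1
  x=-3.122: |R|=1.15906 >1
So |R|<1 on (-2.8000, 0).

(-2.8000,0); λ=-7 ⇒ h* = (14/5)/7 = 0.4000.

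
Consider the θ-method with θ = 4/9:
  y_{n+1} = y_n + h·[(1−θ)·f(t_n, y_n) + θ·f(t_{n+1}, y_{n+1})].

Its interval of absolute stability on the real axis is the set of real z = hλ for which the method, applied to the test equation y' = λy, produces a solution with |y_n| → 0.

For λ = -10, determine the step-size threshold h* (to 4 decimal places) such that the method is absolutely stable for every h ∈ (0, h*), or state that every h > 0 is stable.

With y'=λy (z=hλ):
  y_{n+1} = y_n + z·[5/9·y_n + 4/9·y_{n+1}] ⇒ (1 − 4/9z)y_{n+1} = (1 + 5/9z)y_n
  ⇒ R(z) = (1 + 5/9z)/(1 − 4/9z).

Boundary: |R(x)|=1, x<0.
x=-0.67: |R|=0.4837
R=−1: 1+5/9x = −1+4/9x ⇒ -1/9x=2 ⇒ x=2/(-1/9)=-18.0000
Confirm numerically:
  x=-17.901: |R|=0.99877 <1
  x=-17.452: |R|=0.99305 <1
  x=-13.952: |R|=0.93754 <1
  x=-13.543: |R|=0.92945 <1
  x=-18.491: |R|=1.00592 >1
  x=-18.328: |R|=1.00398 >1
Interval (-18.0000, 0).

(-18.0000,0); λ=-10 ⇒ h* = (18)/10 = 1.8000.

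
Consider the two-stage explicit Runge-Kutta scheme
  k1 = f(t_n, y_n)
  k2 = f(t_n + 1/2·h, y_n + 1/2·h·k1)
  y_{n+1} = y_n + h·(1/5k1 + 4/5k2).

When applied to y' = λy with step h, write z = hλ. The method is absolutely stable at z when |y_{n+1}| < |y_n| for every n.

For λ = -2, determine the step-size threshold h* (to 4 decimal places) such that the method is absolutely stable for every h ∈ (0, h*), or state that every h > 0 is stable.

With y'=λy (z=hλ):
  k1=λy_n ⇒ h·k1=z·y_n;  k2=λ(1+1/2z)y_n ⇒ h·k2=z(1+1/2z)y_n
  y_{n+1}/y_n = 1 + 1/5z + 4/5z(1+1/2z) = 1 + z + 2/5z²
  R(z) = 1 + z + 2/5z².

Find x<0 with |R(x)|<1.
x=-1.09: |R|=0.3852
R=1: x+2/5x²=0 ⇒ x=−5/2=-2.5000; min R=1−1/(4·2/5)=0.3750>−1
Confirm numerically:
  x=-2.478: |R|=0.97819 <1
  x=-2.210: |R|=0.74364 <1
  x=-1.907: |R|=0.54766 <1
  x=-1.888: |R|=0.53782 <1
  x=-2.999: |R|=1.59860 >1
  x=-2.959: |R|=1.54327 >1
Stable set (-2.5000, 0).

(-2.5000,0); λ=-2 ⇒ h* = (5/2)/2 = 1.2500.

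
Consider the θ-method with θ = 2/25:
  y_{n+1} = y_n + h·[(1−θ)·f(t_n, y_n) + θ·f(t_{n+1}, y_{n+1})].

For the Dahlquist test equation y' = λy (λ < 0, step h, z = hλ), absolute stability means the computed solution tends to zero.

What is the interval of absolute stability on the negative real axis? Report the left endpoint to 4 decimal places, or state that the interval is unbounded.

(-2.3810, 0).

Set f=λy, z=hλ:
  y_{n+1} = y_n + z·[23/25·y_n + 2/25·y_{n+1}] ⇒ (1 − 2/25z)y_{n+1} = (1 + 23/25z)y_n
  ⇒ R(z) = (1 + 23/25z)/(1 − 2/25z).

Find x<0 with |R(x)|<1.
x=-0.8: |R|=0.2481
R=−1: 1+23/25x = −1+2/25x ⇒ -21/25x=2 ⇒ x=2/(-21/25)=-2.3810
Confirm numerically:
  x=-2.336: |R|=0.96819 <1
  x=-2.135: |R|=0.82354 <1
  x=-1.091: |R|=0.00342 <1
  x=-2.957: |R|=1.39131 >1
  x=-2.722: |R|=1.23525 >1
  x=-2.484: |R|=1.07221 >1
Stable set (-2.3810, 0).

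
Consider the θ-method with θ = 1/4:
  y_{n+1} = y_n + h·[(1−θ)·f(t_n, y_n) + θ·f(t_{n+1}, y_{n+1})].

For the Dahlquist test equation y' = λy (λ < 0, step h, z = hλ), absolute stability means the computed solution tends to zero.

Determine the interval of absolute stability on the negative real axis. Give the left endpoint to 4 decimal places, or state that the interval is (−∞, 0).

z∈(-4.0000,0).

Test eqn y'=λy, z=hλ:
  y_{n+1} = y_n + z·[3/4·y_n + 1/4·y_{n+1}] ⇒ (1 − 1/4z)y_{n+1} = (1 + 3/4z)y_n
  ⇒ R(z) = (1 + 3/4z)/(1 − 1/4z).

Find x<0 with |R(x)|<1.
x=-0.68: |R|=0.4188
R=−1: 1+3/4x = −1+1/4x ⇒ -1/2x=2 ⇒ x=2/(-1/2)=-4.0000
Confirm numerically:
  x=-3.341: |R|=0.82046 <1
  x=-3.340: |R|=0.82016 <1
  x=-1.922: |R|=0.29821 <1
  x=-4.575: |R|=1.13411 >1
  x=-4.307: |R|=1.07391 >1
So |R|<1 on (-4.0000, 0).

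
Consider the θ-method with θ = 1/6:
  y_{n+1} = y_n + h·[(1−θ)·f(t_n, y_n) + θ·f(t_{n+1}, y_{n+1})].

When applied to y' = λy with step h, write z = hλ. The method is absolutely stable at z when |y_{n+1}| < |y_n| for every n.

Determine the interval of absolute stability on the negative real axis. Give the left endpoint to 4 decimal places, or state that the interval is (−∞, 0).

On y'=λy, z=hλ:
  y_{n+1} = y_n + z·[5/6·y_n + 1/6·y_{n+1}] ⇒ (1 − 1/6z)y_{n+1} = (1 + 5/6z)y_n
  R(z) = (1 + 5/6z)/(1 − 1/6z).

Find x<0 with |R(x)|<1.
x=-1.06: |R|=0.0992
R=−1: 1+5/6x = −1+1/6x ⇒ -2/3x=2 ⇒ x=2/(-2/3)=-3.0000
Confirm numerically:
  x=-2.127: |R|=0.57032 <1
  x=-1.973: |R|=0.48476 <1
  x=-1.350: |R|=0.10204 <1
  x=-1.228: |R|=0.01937 <1
  x=-3.530: |R|=1.22246 >1
  x=-3.466: |R|=1.19692 >1
  x=-3.371: |R|=1.15836 >1
So |R|<1 on (-3.0000, 0).

(-3.0000, 0).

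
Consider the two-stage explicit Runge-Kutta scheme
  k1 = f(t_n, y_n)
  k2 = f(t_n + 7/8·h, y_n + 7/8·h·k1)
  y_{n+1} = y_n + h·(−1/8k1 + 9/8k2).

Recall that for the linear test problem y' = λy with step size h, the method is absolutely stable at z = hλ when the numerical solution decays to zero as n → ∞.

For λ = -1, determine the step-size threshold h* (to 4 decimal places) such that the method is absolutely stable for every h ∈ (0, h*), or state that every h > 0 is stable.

Set f=λy, z=hλ:
  k1=λy_n ⇒ h·k1=z·y_n;  k2=λ(1+7/8z)y_n ⇒ h·k2=z(1+7/8z)y_n
  y_{n+1}/y_n = 1 − 1/8z + 9/8z(1+7/8z) = 1 + z + 63/64z²
  Hence R(z) = 1 + z + 63/64z².

Find x<0 with |R(x)|<1.
x=-1.61: |R|=1.9416
R=1: x+63/64x²=0 ⇒ x=−64/63=-1.0159; min R=1−1/(4·63/64)=0.7460>−1
Confirm numerically:
  x=-0.927: |R|=0.91890 <1
  x=-0.678: |R|=0.77450 <1
  x=-0.428: |R|=0.75232 <1
  x=-0.421: |R|=0.75347 <1
  x=-1.174: |R|=1.18274 >1
  x=-1.163: |R|=1.16844 >1
  x=-1.095: |R|=1.08529 >1
Stable set (-1.0159, 0).

(-1.0159,0); λ=-1 ⇒ h* = (64/63)/1 = 1.0159.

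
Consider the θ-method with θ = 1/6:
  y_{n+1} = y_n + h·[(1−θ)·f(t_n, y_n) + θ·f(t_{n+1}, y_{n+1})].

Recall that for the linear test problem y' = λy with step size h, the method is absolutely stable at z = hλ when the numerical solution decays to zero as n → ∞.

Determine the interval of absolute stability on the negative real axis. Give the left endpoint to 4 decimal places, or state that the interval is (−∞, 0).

With y'=λy (z=hλ):
  y_{n+1} = y_n + z·[5/6·y_n + 1/6·y_{n+1}] ⇒ (1 − 1/6z)y_{n+1} = (1 + 5/6z)y_n
  so R(z) = (1 + 5/6z)/(1 − 1/6z).

Need |R(x)|<1, x<0.
x=-1.61: |R|=0.2694
R=−1: 1+5/6x = −1+1/6x ⇒ -2/3x=2 ⇒ x=2/(-2/3)=-3.0000
Confirm numerically:
  x=-2.704: |R|=0.86397 <1
  x=-2.527: |R|=0.77812 <1
  x=-2.349: |R|=0.68811 <1
  x=-1.802: |R|=0.38580 <1
  x=-3.555: |R|=1.23234 >1
  x=-3.187: |R|=1.08142 >1
Stable set (-3.0000, 0).

z∈(-3.0000,0).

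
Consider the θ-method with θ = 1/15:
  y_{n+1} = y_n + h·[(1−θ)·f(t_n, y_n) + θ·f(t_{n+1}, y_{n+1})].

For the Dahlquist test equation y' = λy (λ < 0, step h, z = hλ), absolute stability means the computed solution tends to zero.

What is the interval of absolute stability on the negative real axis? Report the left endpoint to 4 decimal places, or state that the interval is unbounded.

Test eqn y'=λy, z=hλ:
  y_{n+1} = y_n + z·[14/15·y_n + 1/15·y_{n+1}] ⇒ (1 − 1/15z)y_{n+1} = (1 + 14/15z)y_n
  Hence R(z) = (1 + 14/15z)/(1 − 1/15z).

Need |R(x)|<1, x<0.
x=-0.66: |R|=0.3678
R=−1: 1+14/15x = −1+1/15x ⇒ -13/15x=2 ⇒ x=2/(-13/15)=-2.3077
Confirm numerically:
  x=-1.855: |R|=0.65085 <1
  x=-1.622: |R|=0.46372 <1
  x=-1.353: |R|=0.24106 <1
  x=-1.064: |R|=0.00647 <1
  x=-2.581: |R|=1.20209 >1
  x=-2.502: |R|=1.14433 >1
Interval (-2.3077, 0).

(-2.3077, 0).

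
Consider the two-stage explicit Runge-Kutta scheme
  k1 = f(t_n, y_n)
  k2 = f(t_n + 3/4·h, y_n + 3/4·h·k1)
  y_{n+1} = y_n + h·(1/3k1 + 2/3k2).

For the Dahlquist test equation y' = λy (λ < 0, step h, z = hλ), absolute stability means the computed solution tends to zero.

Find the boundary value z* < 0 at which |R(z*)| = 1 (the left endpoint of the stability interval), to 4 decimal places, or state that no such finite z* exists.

z* = -2.0000.

With y'=λy (z=hλ):
  k1=λy_n ⇒ h·k1=z·y_n;  k2=λ(1+3/4z)y_n ⇒ h·k2=z(1+3/4z)y_n
  y_{n+1}/y_n = 1 + 1/3z + 2/3z(1+3/4z) = 1 + z + 1/2z²
  Hence R(z) = 1 + z + 1/2z².

Find x<0 with |R(x)|<1.
x=-0.63: |R|=0.5684
R=1: x+1/2x²=0 ⇒ x=−2=-2.0000; min R=1−1/(4·1/2)=0.5000>−1
Confirm numerically:
  x=-1.618: |R|=0.69096 <1
  x=-1.364: |R|=0.56625 <1
  x=-0.995: |R|=0.50001 <1
  x=-2.507: |R|=1.63552 >1
  x=-2.464: |R|=1.57165 >1
  x=-2.396: |R|=1.47441 >1
Stable set (-2.0000, 0).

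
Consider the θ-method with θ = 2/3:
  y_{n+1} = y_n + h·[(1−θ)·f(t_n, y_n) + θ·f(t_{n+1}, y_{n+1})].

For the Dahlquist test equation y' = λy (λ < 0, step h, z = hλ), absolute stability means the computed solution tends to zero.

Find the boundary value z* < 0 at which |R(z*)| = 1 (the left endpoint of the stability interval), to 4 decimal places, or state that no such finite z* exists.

On y'=λy, z=hλ:
  y_{n+1} = y_n + z·[1/3·y_n + 2/3·y_{n+1}] ⇒ (1 − 2/3z)y_{n+1} = (1 + 1/3z)y_n
  so R(z) = (1 + 1/3z)/(1 − 2/3z).

Need |R(x)|<1, x<0.
x=-0.44: |R|=0.6598
x=-2: |R|=0.1429
x=-10: |R|=0.3043
x=-100: |R|=0.4778
θ=2/3≥1/2 ⇒ |1+1/3x|<|1−2/3x| ∀x<0 ⇒ stable on all of ℝ⁻.

interval (−∞, 0).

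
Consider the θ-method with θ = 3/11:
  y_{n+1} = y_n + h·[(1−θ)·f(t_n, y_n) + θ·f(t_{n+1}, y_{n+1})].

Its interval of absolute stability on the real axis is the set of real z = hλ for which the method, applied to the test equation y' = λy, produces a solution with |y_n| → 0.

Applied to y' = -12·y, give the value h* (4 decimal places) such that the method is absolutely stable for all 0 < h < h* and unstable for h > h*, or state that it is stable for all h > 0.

(-4.4000,0); λ=-12 ⇒ h* = (22/5)/12 = 0.3667.

Set f=λy, z=hλ:
  y_{n+1} = y_n + z·[8/11·y_n + 3/11·y_{n+1}] ⇒ (1 − 3/11z)y_{n+1} = (1 + 8/11z)y_n
  Hence R(z) = (1 + 8/11z)/(1 − 3/11z).

Find x<0 with |R(x)|<1.
x=-1.74: |R|=0.1800
R=−1: 1+8/11x = −1+3/11x ⇒ -5/11x=2 ⇒ x=2/(-5/11)=-4.4000
Confirm numerically:
  x=-3.728: |R|=0.84854 <1
  x=-3.435: |R|=0.77353 <1
  x=-3.376: |R|=0.75767 <1
  x=-2.371: |R|=0.43991 <1
  x=-4.861: |R|=1.09010 >1
  x=-4.820: |R|=1.08248 >1
  x=-4.516: |R|=1.02363 >1
Stable set (-4.4000, 0).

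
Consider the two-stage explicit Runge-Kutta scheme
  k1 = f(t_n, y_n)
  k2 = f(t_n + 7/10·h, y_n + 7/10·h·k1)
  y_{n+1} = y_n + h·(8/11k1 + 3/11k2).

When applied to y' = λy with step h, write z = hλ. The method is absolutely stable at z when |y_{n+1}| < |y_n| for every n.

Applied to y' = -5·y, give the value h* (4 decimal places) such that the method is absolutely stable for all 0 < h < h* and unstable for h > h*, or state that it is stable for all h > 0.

(-5.2381,0); λ=-5 ⇒ h* = (110/21)/5 = 1.0476.

Test eqn y'=λy, z=hλ:
  k1=λy_n ⇒ h·k1=z·y_n;  k2=λ(1+7/10z)y_n ⇒ h·k2=z(1+7/10z)y_n
  y_{n+1}/y_n = 1 + 8/11z + 3/11z(1+7/10z) = 1 + z + 21/110z²
  Hence R(z) = 1 + z + 21/110z².

Boundary: |R(x)|=1, x<0.
x=-0.75: |R|=0.3574
R=1: x+21/110x²=0 ⇒ x=−110/21=-5.2381; min R=1−1/(4·21/110)=-0.3095>−1
Confirm numerically:
  x=-4.485: |R|=0.35518 <1
  x=-4.134: |R|=0.12863 <1
  x=-2.873: |R|=0.29721 <1
  x=-5.743: |R|=1.55357 >1
  x=-5.270: |R|=1.03210 >1
Interval (-5.2381, 0).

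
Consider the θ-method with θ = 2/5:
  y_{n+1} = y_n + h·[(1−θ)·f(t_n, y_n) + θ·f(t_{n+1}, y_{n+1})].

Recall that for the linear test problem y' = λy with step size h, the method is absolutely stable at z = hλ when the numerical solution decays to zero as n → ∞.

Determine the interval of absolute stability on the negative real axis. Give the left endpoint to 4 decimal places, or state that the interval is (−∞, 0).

Set f=λy, z=hλ:
  y_{n+1} = y_n + z·[3/5·y_n + 2/5·y_{n+1}] ⇒ (1 − 2/5z)y_{n+1} = (1 + 3/5z)y_n
  ⇒ R(z) = (1 + 3/5z)/(1 − 2/5z).

Need |R(x)|<1, x<0.
x=-0.69: |R|=0.4592
R=−1: 1+3/5x = −1+2/5x ⇒ -1/5x=2 ⇒ x=2/(-1/5)=-10.0000
Confirm numerically:
  x=-9.026: |R|=0.95775 <1
  x=-5.512: |R|=0.71992 <1
  x=-5.395: |R|=0.70836 <1
  x=-4.047: |R|=0.54536 <1
  x=-10.352: |R|=1.01369 >1
  x=-10.185: |R|=1.00729 >1
Interval (-10.0000, 0).

z∈(-10.0000,0).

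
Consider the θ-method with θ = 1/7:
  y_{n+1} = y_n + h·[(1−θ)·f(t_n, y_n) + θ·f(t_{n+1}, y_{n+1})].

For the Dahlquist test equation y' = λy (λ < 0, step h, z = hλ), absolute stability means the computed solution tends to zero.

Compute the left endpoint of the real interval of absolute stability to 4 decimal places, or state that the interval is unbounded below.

left endpoint -2.8000.

Test eqn y'=λy, z=hλ:
  y_{n+1} = y_n + z·[6/7·y_n + 1/7·y_{n+1}] ⇒ (1 − 1/7z)y_{n+1} = (1 + 6/7z)y_n
  ⇒ R(z) = (1 + 6/7z)/(1 − 1/7z).

Find x<0 with |R(x)|<1.
x=-0.33: |R|=0.6849
R=−1: 1+6/7x = −1+1/7x ⇒ -5/7x=2 ⇒ x=2/(-5/7)=-2.8000
Confirm numerically:
  x=-2.606: |R|=0.89902 <1
  x=-2.492: |R|=0.83776 <1
  x=-1.604: |R|=0.30497 <1
  x=-3.313: |R|=1.24872 >1
  x=-3.304: |R|=1.24457 >1
Stable set (-2.8000, 0).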